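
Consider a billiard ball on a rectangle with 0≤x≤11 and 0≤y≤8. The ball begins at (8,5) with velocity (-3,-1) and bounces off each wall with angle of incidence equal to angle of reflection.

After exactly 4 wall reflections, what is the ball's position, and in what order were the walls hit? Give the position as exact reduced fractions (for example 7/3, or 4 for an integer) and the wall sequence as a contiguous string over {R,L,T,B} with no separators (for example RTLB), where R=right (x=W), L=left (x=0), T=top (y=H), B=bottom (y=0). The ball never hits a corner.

1. t=8/3 → L at (0,7/3); v=(3,-1)
2. t=7/3 → B at (7,0); v=(3,1)
3. t=4/3 → R at (11,4/3); v=(-3,1)
4. t=11/3 → L at (0,5); v=(3,1)

Final position: (0,5)
Wall sequence: LBRL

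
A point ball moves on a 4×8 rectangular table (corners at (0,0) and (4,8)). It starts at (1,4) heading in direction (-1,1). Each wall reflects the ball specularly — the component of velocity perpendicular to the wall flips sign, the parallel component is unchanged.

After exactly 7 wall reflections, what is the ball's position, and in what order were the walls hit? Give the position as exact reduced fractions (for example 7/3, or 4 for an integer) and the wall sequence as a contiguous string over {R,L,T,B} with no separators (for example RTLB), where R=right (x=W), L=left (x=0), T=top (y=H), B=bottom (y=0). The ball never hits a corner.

1. t=1 → L at (0,5); v=(1,1)
2. t=3 → T at (3,8); v=(1,-1)
3. t=1 → R at (4,7); v=(-1,-1)
4. t=4 → L at (0,3); v=(1,-1)
5. t=3 → B at (3,0); v=(1,1)
6. t=1 → R at (4,1); v=(-1,1)
7. t=4 → L at (0,5); v=(1,1)

Final position: (0,5)
Wall sequence: LTRLBRL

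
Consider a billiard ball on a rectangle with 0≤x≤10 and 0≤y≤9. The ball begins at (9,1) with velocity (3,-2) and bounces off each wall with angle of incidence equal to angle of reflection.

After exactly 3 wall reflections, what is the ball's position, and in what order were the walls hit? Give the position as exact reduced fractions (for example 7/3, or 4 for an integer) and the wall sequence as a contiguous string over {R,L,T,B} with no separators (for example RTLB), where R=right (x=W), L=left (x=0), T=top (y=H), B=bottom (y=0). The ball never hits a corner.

1. t=1/3 → R at (10,1/3); v=(-3,-2)
2. t=1/6 → B at (19/2,0); v=(-3,2)
3. t=19/6 → L at (0,19/3); v=(3,2)

Final position: (0,19/3)
Wall sequence: RBL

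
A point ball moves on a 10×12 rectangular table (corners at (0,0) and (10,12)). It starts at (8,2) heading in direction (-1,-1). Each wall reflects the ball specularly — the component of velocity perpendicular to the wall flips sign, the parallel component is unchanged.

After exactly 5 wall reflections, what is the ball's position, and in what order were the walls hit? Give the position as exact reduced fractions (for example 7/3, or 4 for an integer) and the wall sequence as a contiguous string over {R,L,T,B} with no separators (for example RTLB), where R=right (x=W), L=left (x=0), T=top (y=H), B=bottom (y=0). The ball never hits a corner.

Final position: (2,0)
Wall sequence: BLTRB

1. t=2 → B at (6,0); v=(-1,1)
2. t=6 → L at (0,6); v=(1,1)
3. t=6 → T at (6,12); v=(1,-1)
4. t=4 → R at (10,8); v=(-1,-1)
5. t=8 → B at (2,0); v=(-1,1)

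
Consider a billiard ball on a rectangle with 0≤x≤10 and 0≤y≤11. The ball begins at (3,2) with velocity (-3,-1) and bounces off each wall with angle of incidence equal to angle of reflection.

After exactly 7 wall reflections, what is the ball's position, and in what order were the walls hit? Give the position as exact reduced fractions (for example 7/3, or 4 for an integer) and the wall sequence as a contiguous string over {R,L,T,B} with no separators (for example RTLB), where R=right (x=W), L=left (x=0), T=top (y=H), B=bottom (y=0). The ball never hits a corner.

Final position: (0,29/3)
Wall sequence: LBRLRTL

1. t=1 → L at (0,1); v=(3,-1)
2. t=1 → B at (3,0); v=(3,1)
3. t=7/3 → R at (10,7/3); v=(-3,1)
4. t=10/3 → L at (0,17/3); v=(3,1)
5. t=10/3 → R at (10,9); v=(-3,1)
6. t=2 → T at (4,11); v=(-3,-1)
7. t=4/3 → L at (0,29/3); v=(3,-1)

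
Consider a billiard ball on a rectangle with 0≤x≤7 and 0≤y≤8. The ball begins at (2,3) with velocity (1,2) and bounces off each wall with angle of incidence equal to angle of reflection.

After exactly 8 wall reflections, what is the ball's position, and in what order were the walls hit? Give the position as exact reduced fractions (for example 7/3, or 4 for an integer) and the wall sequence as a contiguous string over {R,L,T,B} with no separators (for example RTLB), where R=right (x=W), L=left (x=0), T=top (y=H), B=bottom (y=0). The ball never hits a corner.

1. t=5/2 → T at (9/2,8); v=(1,-2)
2. t=5/2 → R at (7,3); v=(-1,-2)
3. t=3/2 → B at (11/2,0); v=(-1,2)
4. t=4 → T at (3/2,8); v=(-1,-2)
5. t=3/2 → L at (0,5); v=(1,-2)
6. t=5/2 → B at (5/2,0); v=(1,2)
7. t=4 → T at (13/2,8); v=(1,-2)
8. t=1/2 → R at (7,7); v=(-1,-2)

Final position: (7,7)
Wall sequence: TRBTLBTR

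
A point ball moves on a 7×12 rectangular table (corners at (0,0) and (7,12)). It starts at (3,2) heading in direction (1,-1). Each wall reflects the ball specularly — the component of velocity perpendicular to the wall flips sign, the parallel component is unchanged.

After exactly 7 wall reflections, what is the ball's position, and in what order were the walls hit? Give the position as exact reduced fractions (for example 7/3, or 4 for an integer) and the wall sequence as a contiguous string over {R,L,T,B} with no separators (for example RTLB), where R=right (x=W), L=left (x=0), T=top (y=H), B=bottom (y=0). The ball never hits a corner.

1. t=2 → B at (5,0); v=(1,1)
2. t=2 → R at (7,2); v=(-1,1)
3. t=7 → L at (0,9); v=(1,1)
4. t=3 → T at (3,12); v=(1,-1)
5. t=4 → R at (7,8); v=(-1,-1)
6. t=7 → L at (0,1); v=(1,-1)
7. t=1 → B at (1,0); v=(1,1)

Final position: (1,0)
Wall sequence: BRLTRLB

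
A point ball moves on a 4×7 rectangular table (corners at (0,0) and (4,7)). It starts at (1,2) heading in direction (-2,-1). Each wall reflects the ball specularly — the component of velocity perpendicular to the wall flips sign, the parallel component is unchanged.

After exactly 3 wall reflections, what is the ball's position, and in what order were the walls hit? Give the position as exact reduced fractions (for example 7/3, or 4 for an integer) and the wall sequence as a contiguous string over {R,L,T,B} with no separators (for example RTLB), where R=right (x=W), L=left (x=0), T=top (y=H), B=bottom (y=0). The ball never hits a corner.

1. t=1/2 → L at (0,3/2); v=(2,-1)
2. t=3/2 → B at (3,0); v=(2,1)
3. t=1/2 → R at (4,1/2); v=(-2,1)

Final position: (4,1/2)
Wall sequence: LBR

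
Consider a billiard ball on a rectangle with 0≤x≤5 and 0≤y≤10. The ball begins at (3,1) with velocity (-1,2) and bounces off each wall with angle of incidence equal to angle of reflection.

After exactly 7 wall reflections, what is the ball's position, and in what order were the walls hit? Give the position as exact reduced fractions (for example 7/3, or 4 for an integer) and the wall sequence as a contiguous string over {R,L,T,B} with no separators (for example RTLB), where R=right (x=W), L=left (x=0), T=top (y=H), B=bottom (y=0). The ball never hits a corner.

1. t=3 → L at (0,7); v=(1,2)
2. t=3/2 → T at (3/2,10); v=(1,-2)
3. t=7/2 → R at (5,3); v=(-1,-2)
4. t=3/2 → B at (7/2,0); v=(-1,2)
5. t=7/2 → L at (0,7); v=(1,2)
6. t=3/2 → T at (3/2,10); v=(1,-2)
7. t=7/2 → R at (5,3); v=(-1,-2)

Final position: (5,3)
Wall sequence: LTRBLTR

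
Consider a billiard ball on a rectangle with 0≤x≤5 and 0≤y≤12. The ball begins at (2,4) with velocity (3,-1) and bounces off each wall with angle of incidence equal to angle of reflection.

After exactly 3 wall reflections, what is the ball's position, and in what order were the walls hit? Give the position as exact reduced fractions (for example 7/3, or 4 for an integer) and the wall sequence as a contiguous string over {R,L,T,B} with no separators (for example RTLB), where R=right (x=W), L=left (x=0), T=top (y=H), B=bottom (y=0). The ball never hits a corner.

Final position: (4,0)
Wall sequence: RLB

1. t=1 → R at (5,3); v=(-3,-1)
2. t=5/3 → L at (0,4/3); v=(3,-1)
3. t=4/3 → B at (4,0); v=(3,1)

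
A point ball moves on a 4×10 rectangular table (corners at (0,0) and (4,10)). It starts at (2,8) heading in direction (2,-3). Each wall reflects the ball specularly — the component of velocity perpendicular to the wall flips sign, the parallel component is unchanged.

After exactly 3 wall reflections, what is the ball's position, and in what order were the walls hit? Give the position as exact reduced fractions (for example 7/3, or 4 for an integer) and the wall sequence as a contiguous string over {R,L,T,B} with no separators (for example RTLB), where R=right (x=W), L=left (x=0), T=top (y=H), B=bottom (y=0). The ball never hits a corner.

Final position: (0,1)
Wall sequence: RBL

1. t=1 → R at (4,5); v=(-2,-3)
2. t=5/3 → B at (2/3,0); v=(-2,3)
3. t=1/3 → L at (0,1); v=(2,3)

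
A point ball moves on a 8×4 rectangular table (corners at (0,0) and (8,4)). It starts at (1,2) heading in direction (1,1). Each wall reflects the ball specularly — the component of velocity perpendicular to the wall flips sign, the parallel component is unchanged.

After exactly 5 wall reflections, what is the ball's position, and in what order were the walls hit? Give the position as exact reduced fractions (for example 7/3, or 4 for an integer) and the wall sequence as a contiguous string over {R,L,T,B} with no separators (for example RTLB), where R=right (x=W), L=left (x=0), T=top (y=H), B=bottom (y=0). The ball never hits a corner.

Final position: (1,0)
Wall sequence: TBRTB

1. t=2 → T at (3,4); v=(1,-1)
2. t=4 → B at (7,0); v=(1,1)
3. t=1 → R at (8,1); v=(-1,1)
4. t=3 → T at (5,4); v=(-1,-1)
5. t=4 → B at (1,0); v=(-1,1)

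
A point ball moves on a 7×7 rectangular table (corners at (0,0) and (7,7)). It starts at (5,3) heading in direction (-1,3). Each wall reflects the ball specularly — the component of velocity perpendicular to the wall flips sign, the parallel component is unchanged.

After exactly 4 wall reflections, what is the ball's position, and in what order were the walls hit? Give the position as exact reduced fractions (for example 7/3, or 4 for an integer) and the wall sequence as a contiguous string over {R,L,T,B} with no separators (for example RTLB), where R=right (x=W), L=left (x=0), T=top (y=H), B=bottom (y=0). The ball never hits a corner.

Final position: (1,7)
Wall sequence: TBLT

1. t=4/3 → T at (11/3,7); v=(-1,-3)
2. t=7/3 → B at (4/3,0); v=(-1,3)
3. t=4/3 → L at (0,4); v=(1,3)
4. t=1 → T at (1,7); v=(1,-3)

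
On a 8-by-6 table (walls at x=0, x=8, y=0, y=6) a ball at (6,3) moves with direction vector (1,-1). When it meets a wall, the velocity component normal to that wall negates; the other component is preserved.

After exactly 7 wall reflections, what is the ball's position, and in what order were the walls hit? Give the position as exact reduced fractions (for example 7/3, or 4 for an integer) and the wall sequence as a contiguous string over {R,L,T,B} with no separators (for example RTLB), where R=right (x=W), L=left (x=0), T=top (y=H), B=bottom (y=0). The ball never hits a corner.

1. t=2 → R at (8,1); v=(-1,-1)
2. t=1 → B at (7,0); v=(-1,1)
3. t=6 → T at (1,6); v=(-1,-1)
4. t=1 → L at (0,5); v=(1,-1)
5. t=5 → B at (5,0); v=(1,1)
6. t=3 → R at (8,3); v=(-1,1)
7. t=3 → T at (5,6); v=(-1,-1)

Final position: (5,6)
Wall sequence: RBTLBRT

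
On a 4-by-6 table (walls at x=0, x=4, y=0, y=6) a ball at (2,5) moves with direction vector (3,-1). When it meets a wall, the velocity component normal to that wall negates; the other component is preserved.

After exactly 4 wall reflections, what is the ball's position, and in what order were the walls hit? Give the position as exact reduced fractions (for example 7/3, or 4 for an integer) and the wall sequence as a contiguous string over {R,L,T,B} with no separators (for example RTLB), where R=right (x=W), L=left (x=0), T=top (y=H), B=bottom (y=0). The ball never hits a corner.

1. t=2/3 → R at (4,13/3); v=(-3,-1)
2. t=4/3 → L at (0,3); v=(3,-1)
3. t=4/3 → R at (4,5/3); v=(-3,-1)
4. t=4/3 → L at (0,1/3); v=(3,-1)

Final position: (0,1/3)
Wall sequence: RLRL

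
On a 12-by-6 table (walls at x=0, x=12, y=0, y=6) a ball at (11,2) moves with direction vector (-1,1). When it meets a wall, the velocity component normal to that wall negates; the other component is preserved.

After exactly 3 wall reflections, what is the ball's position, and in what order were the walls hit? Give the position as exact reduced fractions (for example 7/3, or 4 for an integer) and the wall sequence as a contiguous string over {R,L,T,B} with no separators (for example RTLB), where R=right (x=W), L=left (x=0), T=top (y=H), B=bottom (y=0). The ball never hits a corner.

1. t=4 → T at (7,6); v=(-1,-1)
2. t=6 → B at (1,0); v=(-1,1)
3. t=1 → L at (0,1); v=(1,1)

Final position: (0,1)
Wall sequence: TBL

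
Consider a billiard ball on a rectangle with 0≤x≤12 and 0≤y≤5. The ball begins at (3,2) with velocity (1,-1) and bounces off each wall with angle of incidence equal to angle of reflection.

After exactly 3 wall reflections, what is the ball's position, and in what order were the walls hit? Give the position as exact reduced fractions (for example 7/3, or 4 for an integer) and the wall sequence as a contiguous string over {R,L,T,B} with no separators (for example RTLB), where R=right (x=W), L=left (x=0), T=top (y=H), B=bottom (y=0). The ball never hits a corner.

1. t=2 → B at (5,0); v=(1,1)
2. t=5 → T at (10,5); v=(1,-1)
3. t=2 → R at (12,3); v=(-1,-1)

Final position: (12,3)
Wall sequence: BTR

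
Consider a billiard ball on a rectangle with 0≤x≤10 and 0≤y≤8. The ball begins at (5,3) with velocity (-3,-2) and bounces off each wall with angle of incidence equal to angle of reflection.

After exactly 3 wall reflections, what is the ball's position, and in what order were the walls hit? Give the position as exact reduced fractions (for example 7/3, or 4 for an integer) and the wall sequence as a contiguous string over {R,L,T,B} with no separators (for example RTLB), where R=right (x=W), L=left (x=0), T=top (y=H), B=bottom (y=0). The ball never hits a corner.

1. t=3/2 → B at (1/2,0); v=(-3,2)
2. t=1/6 → L at (0,1/3); v=(3,2)
3. t=10/3 → R at (10,7); v=(-3,2)

Final position: (10,7)
Wall sequence: BLR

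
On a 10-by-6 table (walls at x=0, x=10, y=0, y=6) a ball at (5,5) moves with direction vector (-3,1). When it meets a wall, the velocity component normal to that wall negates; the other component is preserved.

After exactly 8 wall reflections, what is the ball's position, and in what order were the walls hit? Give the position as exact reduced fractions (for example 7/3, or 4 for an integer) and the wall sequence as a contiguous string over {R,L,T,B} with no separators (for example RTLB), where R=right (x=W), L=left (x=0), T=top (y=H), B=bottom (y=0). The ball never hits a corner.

Final position: (0,4)
Wall sequence: TLRBLRTL

1. t=1 → T at (2,6); v=(-3,-1)
2. t=2/3 → L at (0,16/3); v=(3,-1)
3. t=10/3 → R at (10,2); v=(-3,-1)
4. t=2 → B at (4,0); v=(-3,1)
5. t=4/3 → L at (0,4/3); v=(3,1)
6. t=10/3 → R at (10,14/3); v=(-3,1)
7. t=4/3 → T at (6,6); v=(-3,-1)
8. t=2 → L at (0,4); v=(3,-1)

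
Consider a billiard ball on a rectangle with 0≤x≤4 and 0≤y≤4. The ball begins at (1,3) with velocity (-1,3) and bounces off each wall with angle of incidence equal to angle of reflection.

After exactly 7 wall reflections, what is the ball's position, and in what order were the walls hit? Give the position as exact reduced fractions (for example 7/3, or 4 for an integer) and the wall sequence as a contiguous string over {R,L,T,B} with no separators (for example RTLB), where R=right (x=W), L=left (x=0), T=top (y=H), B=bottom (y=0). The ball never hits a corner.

1. t=1/3 → T at (2/3,4); v=(-1,-3)
2. t=2/3 → L at (0,2); v=(1,-3)
3. t=2/3 → B at (2/3,0); v=(1,3)
4. t=4/3 → T at (2,4); v=(1,-3)
5. t=4/3 → B at (10/3,0); v=(1,3)
6. t=2/3 → R at (4,2); v=(-1,3)
7. t=2/3 → T at (10/3,4); v=(-1,-3)

Final position: (10/3,4)
Wall sequence: TLBTBRT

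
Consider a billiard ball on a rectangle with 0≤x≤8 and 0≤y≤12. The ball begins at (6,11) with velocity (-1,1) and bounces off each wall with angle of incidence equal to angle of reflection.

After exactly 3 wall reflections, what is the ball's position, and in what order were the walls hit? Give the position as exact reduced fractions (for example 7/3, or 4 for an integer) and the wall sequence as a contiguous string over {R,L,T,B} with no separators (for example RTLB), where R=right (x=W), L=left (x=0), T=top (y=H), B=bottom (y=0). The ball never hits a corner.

Final position: (7,0)
Wall sequence: TLB

1. t=1 → T at (5,12); v=(-1,-1)
2. t=5 → L at (0,7); v=(1,-1)
3. t=7 → B at (7,0); v=(1,1)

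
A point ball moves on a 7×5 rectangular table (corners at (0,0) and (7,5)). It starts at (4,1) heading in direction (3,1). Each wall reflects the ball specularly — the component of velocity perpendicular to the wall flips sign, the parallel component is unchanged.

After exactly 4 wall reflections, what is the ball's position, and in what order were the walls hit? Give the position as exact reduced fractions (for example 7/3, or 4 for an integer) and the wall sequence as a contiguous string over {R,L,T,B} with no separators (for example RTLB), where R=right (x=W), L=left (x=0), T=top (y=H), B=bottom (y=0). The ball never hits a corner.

1. t=1 → R at (7,2); v=(-3,1)
2. t=7/3 → L at (0,13/3); v=(3,1)
3. t=2/3 → T at (2,5); v=(3,-1)
4. t=5/3 → R at (7,10/3); v=(-3,-1)

Final position: (7,10/3)
Wall sequence: RLTR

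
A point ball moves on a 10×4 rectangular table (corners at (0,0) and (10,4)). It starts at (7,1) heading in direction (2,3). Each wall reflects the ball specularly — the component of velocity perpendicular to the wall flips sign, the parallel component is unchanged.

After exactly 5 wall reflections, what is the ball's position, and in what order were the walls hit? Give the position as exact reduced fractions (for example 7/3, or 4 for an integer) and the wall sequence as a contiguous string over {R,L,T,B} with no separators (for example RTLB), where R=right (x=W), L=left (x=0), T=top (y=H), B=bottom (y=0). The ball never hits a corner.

1. t=1 → T at (9,4); v=(2,-3)
2. t=1/2 → R at (10,5/2); v=(-2,-3)
3. t=5/6 → B at (25/3,0); v=(-2,3)
4. t=4/3 → T at (17/3,4); v=(-2,-3)
5. t=4/3 → B at (3,0); v=(-2,3)

Final position: (3,0)
Wall sequence: TRBTB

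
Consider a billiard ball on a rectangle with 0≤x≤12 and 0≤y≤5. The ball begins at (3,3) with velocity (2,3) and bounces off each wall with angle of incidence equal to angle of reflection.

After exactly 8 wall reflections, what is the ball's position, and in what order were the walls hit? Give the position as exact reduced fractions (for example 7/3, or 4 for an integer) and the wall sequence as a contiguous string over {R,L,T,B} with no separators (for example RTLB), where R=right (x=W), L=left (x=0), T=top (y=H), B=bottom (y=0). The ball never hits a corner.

Final position: (0,9/2)
Wall sequence: TBTRBTBL

1. t=2/3 → T at (13/3,5); v=(2,-3)
2. t=5/3 → B at (23/3,0); v=(2,3)
3. t=5/3 → T at (11,5); v=(2,-3)
4. t=1/2 → R at (12,7/2); v=(-2,-3)
5. t=7/6 → B at (29/3,0); v=(-2,3)
6. t=5/3 → T at (19/3,5); v=(-2,-3)
7. t=5/3 → B at (3,0); v=(-2,3)
8. t=3/2 → L at (0,9/2); v=(2,3)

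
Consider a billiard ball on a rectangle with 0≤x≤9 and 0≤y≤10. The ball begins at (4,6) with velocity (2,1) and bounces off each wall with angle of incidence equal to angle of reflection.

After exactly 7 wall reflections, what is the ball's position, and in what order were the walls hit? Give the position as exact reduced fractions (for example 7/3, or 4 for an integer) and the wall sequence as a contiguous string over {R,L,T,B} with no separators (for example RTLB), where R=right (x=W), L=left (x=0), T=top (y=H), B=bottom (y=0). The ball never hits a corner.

Final position: (9,13/2)
Wall sequence: RTLRBLR

1. t=5/2 → R at (9,17/2); v=(-2,1)
2. t=3/2 → T at (6,10); v=(-2,-1)
3. t=3 → L at (0,7); v=(2,-1)
4. t=9/2 → R at (9,5/2); v=(-2,-1)
5. t=5/2 → B at (4,0); v=(-2,1)
6. t=2 → L at (0,2); v=(2,1)
7. t=9/2 → R at (9,13/2); v=(-2,1)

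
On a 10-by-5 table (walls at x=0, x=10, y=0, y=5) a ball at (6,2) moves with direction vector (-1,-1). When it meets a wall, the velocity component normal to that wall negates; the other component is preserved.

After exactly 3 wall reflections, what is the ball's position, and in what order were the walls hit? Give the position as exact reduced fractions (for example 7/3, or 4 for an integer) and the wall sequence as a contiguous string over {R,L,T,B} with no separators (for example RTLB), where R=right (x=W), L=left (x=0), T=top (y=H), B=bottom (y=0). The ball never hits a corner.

Final position: (1,5)
Wall sequence: BLT

1. t=2 → B at (4,0); v=(-1,1)
2. t=4 → L at (0,4); v=(1,1)
3. t=1 → T at (1,5); v=(1,-1)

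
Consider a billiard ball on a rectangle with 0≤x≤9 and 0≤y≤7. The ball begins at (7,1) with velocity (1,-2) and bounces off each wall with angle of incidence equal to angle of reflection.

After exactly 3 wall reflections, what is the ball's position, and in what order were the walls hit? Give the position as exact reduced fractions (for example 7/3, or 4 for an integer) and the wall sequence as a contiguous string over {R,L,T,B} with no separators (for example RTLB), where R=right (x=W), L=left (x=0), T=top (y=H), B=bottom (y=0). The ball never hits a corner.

1. t=1/2 → B at (15/2,0); v=(1,2)
2. t=3/2 → R at (9,3); v=(-1,2)
3. t=2 → T at (7,7); v=(-1,-2)

Final position: (7,7)
Wall sequence: BRT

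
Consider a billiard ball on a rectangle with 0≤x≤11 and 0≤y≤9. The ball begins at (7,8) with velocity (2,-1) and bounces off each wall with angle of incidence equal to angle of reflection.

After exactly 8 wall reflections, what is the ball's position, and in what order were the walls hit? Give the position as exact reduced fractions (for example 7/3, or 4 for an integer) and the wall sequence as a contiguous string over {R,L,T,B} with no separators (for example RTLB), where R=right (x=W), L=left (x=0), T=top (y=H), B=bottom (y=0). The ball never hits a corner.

1. t=2 → R at (11,6); v=(-2,-1)
2. t=11/2 → L at (0,1/2); v=(2,-1)
3. t=1/2 → B at (1,0); v=(2,1)
4. t=5 → R at (11,5); v=(-2,1)
5. t=4 → T at (3,9); v=(-2,-1)
6. t=3/2 → L at (0,15/2); v=(2,-1)
7. t=11/2 → R at (11,2); v=(-2,-1)
8. t=2 → B at (7,0); v=(-2,1)

Final position: (7,0)
Wall sequence: RLBRTLRB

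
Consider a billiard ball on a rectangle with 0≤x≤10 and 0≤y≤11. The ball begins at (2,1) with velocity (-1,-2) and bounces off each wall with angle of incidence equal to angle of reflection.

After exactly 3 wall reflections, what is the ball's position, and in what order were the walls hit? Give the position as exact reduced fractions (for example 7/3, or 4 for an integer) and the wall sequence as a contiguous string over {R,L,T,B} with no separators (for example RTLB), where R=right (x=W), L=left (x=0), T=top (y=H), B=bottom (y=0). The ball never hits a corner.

Final position: (4,11)
Wall sequence: BLT

1. t=1/2 → B at (3/2,0); v=(-1,2)
2. t=3/2 → L at (0,3); v=(1,2)
3. t=4 → T at (4,11); v=(1,-2)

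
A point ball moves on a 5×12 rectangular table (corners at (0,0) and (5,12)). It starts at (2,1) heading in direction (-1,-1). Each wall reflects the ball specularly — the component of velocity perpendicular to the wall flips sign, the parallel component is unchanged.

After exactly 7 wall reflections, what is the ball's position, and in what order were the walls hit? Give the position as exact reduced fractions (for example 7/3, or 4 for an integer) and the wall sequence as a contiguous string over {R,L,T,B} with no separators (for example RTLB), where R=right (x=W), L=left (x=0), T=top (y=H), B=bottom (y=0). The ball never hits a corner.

1. t=1 → B at (1,0); v=(-1,1)
2. t=1 → L at (0,1); v=(1,1)
3. t=5 → R at (5,6); v=(-1,1)
4. t=5 → L at (0,11); v=(1,1)
5. t=1 → T at (1,12); v=(1,-1)
6. t=4 → R at (5,8); v=(-1,-1)
7. t=5 → L at (0,3); v=(1,-1)

Final position: (0,3)
Wall sequence: BLRLTRL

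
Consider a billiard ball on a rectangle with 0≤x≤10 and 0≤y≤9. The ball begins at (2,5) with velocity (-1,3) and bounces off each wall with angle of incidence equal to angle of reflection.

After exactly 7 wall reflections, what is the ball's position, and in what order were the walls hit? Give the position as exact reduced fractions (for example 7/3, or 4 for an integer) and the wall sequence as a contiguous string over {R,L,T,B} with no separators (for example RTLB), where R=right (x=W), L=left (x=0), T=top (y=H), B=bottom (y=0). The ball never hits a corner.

Final position: (26/3,9)
Wall sequence: TLBTBRT

1. t=4/3 → T at (2/3,9); v=(-1,-3)
2. t=2/3 → L at (0,7); v=(1,-3)
3. t=7/3 → B at (7/3,0); v=(1,3)
4. t=3 → T at (16/3,9); v=(1,-3)
5. t=3 → B at (25/3,0); v=(1,3)
6. t=5/3 → R at (10,5); v=(-1,3)
7. t=4/3 → T at (26/3,9); v=(-1,-3)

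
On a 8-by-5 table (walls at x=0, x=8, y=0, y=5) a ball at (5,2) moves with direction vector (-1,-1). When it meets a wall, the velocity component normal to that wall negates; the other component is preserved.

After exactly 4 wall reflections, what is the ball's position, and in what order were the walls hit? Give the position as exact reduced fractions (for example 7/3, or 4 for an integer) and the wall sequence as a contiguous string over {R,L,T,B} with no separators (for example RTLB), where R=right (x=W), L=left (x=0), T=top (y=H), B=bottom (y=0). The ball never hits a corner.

Final position: (7,0)
Wall sequence: BLTB

1. t=2 → B at (3,0); v=(-1,1)
2. t=3 → L at (0,3); v=(1,1)
3. t=2 → T at (2,5); v=(1,-1)
4. t=5 → B at (7,0); v=(1,1)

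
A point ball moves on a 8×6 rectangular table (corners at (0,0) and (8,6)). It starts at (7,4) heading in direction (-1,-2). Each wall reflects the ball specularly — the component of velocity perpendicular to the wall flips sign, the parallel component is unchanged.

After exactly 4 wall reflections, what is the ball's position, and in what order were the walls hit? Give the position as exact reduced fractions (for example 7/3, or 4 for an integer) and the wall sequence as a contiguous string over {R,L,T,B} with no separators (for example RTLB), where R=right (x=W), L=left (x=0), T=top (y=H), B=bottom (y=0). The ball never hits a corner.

1. t=2 → B at (5,0); v=(-1,2)
2. t=3 → T at (2,6); v=(-1,-2)
3. t=2 → L at (0,2); v=(1,-2)
4. t=1 → B at (1,0); v=(1,2)

Final position: (1,0)
Wall sequence: BTLB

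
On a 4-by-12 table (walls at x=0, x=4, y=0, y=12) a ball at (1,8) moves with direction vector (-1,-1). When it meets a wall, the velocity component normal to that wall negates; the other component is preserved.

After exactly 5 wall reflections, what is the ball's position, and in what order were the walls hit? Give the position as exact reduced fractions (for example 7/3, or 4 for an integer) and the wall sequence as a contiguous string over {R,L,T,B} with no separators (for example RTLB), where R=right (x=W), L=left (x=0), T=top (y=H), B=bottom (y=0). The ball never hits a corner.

Final position: (4,5)
Wall sequence: LRBLR

1. t=1 → L at (0,7); v=(1,-1)
2. t=4 → R at (4,3); v=(-1,-1)
3. t=3 → B at (1,0); v=(-1,1)
4. t=1 → L at (0,1); v=(1,1)
5. t=4 → R at (4,5); v=(-1,1)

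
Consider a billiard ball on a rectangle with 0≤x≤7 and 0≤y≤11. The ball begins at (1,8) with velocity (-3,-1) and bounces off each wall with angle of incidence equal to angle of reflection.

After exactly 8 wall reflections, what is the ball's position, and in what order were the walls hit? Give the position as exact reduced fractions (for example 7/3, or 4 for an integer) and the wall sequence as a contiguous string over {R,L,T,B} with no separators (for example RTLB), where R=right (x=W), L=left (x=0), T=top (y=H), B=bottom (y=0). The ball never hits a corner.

Final position: (0,19/3)
Wall sequence: LRLRBLRL

1. t=1/3 → L at (0,23/3); v=(3,-1)
2. t=7/3 → R at (7,16/3); v=(-3,-1)
3. t=7/3 → L at (0,3); v=(3,-1)
4. t=7/3 → R at (7,2/3); v=(-3,-1)
5. t=2/3 → B at (5,0); v=(-3,1)
6. t=5/3 → L at (0,5/3); v=(3,1)
7. t=7/3 → R at (7,4); v=(-3,1)
8. t=7/3 → L at (0,19/3); v=(3,1)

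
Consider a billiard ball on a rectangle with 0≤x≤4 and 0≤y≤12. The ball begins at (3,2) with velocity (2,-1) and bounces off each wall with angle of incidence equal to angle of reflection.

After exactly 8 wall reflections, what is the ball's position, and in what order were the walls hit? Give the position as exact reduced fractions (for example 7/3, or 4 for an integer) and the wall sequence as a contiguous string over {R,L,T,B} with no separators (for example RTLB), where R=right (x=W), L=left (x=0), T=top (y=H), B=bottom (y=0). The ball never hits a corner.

1. t=1/2 → R at (4,3/2); v=(-2,-1)
2. t=3/2 → B at (1,0); v=(-2,1)
3. t=1/2 → L at (0,1/2); v=(2,1)
4. t=2 → R at (4,5/2); v=(-2,1)
5. t=2 → L at (0,9/2); v=(2,1)
6. t=2 → R at (4,13/2); v=(-2,1)
7. t=2 → L at (0,17/2); v=(2,1)
8. t=2 → R at (4,21/2); v=(-2,1)

Final position: (4,21/2)
Wall sequence: RBLRLRLR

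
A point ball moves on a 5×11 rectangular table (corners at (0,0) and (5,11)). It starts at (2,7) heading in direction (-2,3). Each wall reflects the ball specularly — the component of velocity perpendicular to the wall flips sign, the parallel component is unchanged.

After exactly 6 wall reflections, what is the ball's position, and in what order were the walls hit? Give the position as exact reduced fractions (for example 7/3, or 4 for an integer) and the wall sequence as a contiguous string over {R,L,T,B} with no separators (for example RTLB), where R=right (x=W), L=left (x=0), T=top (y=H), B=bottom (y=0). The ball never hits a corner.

Final position: (5,21/2)
Wall sequence: LTRBLR

1. t=1 → L at (0,10); v=(2,3)
2. t=1/3 → T at (2/3,11); v=(2,-3)
3. t=13/6 → R at (5,9/2); v=(-2,-3)
4. t=3/2 → B at (2,0); v=(-2,3)
5. t=1 → L at (0,3); v=(2,3)
6. t=5/2 → R at (5,21/2); v=(-2,3)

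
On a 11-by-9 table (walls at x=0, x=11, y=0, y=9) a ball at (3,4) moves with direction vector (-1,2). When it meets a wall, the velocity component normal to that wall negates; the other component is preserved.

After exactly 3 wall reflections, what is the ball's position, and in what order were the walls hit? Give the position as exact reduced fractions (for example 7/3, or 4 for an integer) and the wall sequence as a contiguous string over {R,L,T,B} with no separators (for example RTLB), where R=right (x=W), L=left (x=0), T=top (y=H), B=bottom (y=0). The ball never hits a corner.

Final position: (4,0)
Wall sequence: TLB

1. t=5/2 → T at (1/2,9); v=(-1,-2)
2. t=1/2 → L at (0,8); v=(1,-2)
3. t=4 → B at (4,0); v=(1,2)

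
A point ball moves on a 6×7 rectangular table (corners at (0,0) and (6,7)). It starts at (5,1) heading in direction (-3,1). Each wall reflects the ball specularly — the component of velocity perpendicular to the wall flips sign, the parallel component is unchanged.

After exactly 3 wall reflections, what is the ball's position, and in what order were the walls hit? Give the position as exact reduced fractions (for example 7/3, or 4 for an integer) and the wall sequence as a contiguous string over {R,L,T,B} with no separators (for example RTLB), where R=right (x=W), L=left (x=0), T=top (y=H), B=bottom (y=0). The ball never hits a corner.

1. t=5/3 → L at (0,8/3); v=(3,1)
2. t=2 → R at (6,14/3); v=(-3,1)
3. t=2 → L at (0,20/3); v=(3,1)

Final position: (0,20/3)
Wall sequence: LRL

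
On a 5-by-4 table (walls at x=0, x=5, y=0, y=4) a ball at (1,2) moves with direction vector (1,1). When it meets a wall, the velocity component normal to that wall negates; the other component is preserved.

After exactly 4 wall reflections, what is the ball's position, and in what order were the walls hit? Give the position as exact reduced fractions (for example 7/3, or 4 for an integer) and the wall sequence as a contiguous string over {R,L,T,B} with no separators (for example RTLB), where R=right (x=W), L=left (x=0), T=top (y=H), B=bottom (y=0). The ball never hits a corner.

Final position: (0,3)
Wall sequence: TRBL

1. t=2 → T at (3,4); v=(1,-1)
2. t=2 → R at (5,2); v=(-1,-1)
3. t=2 → B at (3,0); v=(-1,1)
4. t=3 → L at (0,3); v=(1,1)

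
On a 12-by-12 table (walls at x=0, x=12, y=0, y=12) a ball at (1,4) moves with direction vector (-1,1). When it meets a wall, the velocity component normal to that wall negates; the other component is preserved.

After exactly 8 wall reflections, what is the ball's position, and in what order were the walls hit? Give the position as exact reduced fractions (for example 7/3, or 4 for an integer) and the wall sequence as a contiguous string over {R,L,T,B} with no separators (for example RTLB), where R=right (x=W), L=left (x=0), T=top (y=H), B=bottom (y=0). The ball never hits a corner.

1. t=1 → L at (0,5); v=(1,1)
2. t=7 → T at (7,12); v=(1,-1)
3. t=5 → R at (12,7); v=(-1,-1)
4. t=7 → B at (5,0); v=(-1,1)
5. t=5 → L at (0,5); v=(1,1)
6. t=7 → T at (7,12); v=(1,-1)
7. t=5 → R at (12,7); v=(-1,-1)
8. t=7 → B at (5,0); v=(-1,1)

Final position: (5,0)
Wall sequence: LTRBLTRB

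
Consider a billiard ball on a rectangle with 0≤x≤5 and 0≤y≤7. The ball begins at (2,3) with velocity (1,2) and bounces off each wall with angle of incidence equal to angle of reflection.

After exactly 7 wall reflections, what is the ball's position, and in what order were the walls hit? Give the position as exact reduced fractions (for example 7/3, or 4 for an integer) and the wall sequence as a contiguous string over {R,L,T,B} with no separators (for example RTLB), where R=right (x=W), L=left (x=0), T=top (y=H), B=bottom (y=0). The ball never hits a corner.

1. t=2 → T at (4,7); v=(1,-2)
2. t=1 → R at (5,5); v=(-1,-2)
3. t=5/2 → B at (5/2,0); v=(-1,2)
4. t=5/2 → L at (0,5); v=(1,2)
5. t=1 → T at (1,7); v=(1,-2)
6. t=7/2 → B at (9/2,0); v=(1,2)
7. t=1/2 → R at (5,1); v=(-1,2)

Final position: (5,1)
Wall sequence: TRBLTBR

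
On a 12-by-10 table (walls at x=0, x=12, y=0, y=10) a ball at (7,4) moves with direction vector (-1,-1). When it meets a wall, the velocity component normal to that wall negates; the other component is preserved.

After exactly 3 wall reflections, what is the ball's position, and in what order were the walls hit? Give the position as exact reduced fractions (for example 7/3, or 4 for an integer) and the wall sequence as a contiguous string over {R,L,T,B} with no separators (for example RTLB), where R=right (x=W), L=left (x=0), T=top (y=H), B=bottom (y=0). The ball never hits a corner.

Final position: (7,10)
Wall sequence: BLT

1. t=4 → B at (3,0); v=(-1,1)
2. t=3 → L at (0,3); v=(1,1)
3. t=7 → T at (7,10); v=(1,-1)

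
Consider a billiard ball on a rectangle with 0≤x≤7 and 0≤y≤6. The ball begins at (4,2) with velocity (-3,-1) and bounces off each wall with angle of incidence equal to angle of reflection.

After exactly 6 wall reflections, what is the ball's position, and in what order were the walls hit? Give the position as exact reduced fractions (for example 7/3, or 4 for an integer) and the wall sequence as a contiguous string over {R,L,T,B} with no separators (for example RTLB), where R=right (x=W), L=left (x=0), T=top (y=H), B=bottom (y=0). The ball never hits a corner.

1. t=4/3 → L at (0,2/3); v=(3,-1)
2. t=2/3 → B at (2,0); v=(3,1)
3. t=5/3 → R at (7,5/3); v=(-3,1)
4. t=7/3 → L at (0,4); v=(3,1)
5. t=2 → T at (6,6); v=(3,-1)
6. t=1/3 → R at (7,17/3); v=(-3,-1)

Final position: (7,17/3)
Wall sequence: LBRLTR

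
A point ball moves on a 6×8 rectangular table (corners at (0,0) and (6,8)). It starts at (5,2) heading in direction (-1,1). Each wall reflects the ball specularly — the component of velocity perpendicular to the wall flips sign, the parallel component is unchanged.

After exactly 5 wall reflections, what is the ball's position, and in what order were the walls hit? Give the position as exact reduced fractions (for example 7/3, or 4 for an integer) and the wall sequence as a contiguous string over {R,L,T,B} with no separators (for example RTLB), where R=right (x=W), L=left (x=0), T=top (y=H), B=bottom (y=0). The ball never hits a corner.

Final position: (0,3)
Wall sequence: LTRBL

1. t=5 → L at (0,7); v=(1,1)
2. t=1 → T at (1,8); v=(1,-1)
3. t=5 → R at (6,3); v=(-1,-1)
4. t=3 → B at (3,0); v=(-1,1)
5. t=3 → L at (0,3); v=(1,1)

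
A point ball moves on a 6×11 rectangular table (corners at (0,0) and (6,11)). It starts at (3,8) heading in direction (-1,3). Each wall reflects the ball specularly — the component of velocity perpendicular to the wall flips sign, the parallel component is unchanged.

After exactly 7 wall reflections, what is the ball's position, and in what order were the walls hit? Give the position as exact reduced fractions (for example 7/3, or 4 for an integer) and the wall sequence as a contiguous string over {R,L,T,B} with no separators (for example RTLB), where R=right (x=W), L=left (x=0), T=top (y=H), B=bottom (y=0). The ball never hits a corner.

1. t=1 → T at (2,11); v=(-1,-3)
2. t=2 → L at (0,5); v=(1,-3)
3. t=5/3 → B at (5/3,0); v=(1,3)
4. t=11/3 → T at (16/3,11); v=(1,-3)
5. t=2/3 → R at (6,9); v=(-1,-3)
6. t=3 → B at (3,0); v=(-1,3)
7. t=3 → L at (0,9); v=(1,3)

Final position: (0,9)
Wall sequence: TLBTRBL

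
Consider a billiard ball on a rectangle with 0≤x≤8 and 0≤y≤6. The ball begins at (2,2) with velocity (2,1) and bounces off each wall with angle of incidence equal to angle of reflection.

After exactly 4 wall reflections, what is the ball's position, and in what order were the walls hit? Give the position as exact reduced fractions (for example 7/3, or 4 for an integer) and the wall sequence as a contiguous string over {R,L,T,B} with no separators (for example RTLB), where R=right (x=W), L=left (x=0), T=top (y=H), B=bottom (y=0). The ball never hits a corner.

Final position: (6,0)
Wall sequence: RTLB

1. t=3 → R at (8,5); v=(-2,1)
2. t=1 → T at (6,6); v=(-2,-1)
3. t=3 → L at (0,3); v=(2,-1)
4. t=3 → B at (6,0); v=(2,1)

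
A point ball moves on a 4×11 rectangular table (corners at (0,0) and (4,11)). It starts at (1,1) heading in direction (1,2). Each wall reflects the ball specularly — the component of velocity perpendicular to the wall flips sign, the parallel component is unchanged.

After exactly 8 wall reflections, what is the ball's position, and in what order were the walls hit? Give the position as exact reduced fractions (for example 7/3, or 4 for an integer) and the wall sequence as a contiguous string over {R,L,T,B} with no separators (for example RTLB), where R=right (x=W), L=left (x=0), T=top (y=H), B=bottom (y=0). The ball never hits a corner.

Final position: (4,5)
Wall sequence: RTLBRLTR

1. t=3 → R at (4,7); v=(-1,2)
2. t=2 → T at (2,11); v=(-1,-2)
3. t=2 → L at (0,7); v=(1,-2)
4. t=7/2 → B at (7/2,0); v=(1,2)
5. t=1/2 → R at (4,1); v=(-1,2)
6. t=4 → L at (0,9); v=(1,2)
7. t=1 → T at (1,11); v=(1,-2)
8. t=3 → R at (4,5); v=(-1,-2)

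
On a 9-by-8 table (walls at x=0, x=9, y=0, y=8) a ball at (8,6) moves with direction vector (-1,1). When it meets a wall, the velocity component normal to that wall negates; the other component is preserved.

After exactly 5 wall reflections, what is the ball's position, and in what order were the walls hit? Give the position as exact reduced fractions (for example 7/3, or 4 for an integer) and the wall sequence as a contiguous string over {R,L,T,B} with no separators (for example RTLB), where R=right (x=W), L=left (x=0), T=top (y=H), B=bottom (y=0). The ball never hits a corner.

Final position: (8,8)
Wall sequence: TLBRT

1. t=2 → T at (6,8); v=(-1,-1)
2. t=6 → L at (0,2); v=(1,-1)
3. t=2 → B at (2,0); v=(1,1)
4. t=7 → R at (9,7); v=(-1,1)
5. t=1 → T at (8,8); v=(-1,-1)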